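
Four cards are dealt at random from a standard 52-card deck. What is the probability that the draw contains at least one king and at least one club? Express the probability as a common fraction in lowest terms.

52799/270725

There are C(52,4) = 270725 possible draws.
By inclusion-exclusion on the complements, draws missing all kings or all clubs: C(48,4) + C(39,4) − C(36,4) = 194580 + 82251 − 58905 = 217926.
So draws with at least one of each: 270725 − 217926 = 52799, probability 52799/270725.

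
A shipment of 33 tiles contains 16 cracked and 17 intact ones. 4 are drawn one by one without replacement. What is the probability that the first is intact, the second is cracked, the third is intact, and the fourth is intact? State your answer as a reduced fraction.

Multiply the conditional probabilities at each draw: 17/33 · 16/32 · 16/31 · 15/30 = 65280/982080 = 68/1023.

68/1023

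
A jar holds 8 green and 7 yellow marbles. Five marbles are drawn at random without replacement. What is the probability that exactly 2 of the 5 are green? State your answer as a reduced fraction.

Total number of selections: C(15,5) = 3003.
Selections with exactly 2 green: choose 2 of the 8 green and 3 of the 7 yellow, C(8,2)·C(7,3) = 28·35 = 980.
Probability = 980/3003 = 140/429.

140/429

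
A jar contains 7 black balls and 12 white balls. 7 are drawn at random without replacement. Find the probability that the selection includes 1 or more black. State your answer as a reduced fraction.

Total selections: C(19,7) = 50388.
The complement is all 7 are white: C(12,7) = 792.
Probability = 1 − 792/50388 = 49596/50388 = 4133/4199.

4133/4199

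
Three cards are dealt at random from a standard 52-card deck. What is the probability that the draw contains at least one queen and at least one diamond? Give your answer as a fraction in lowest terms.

There are C(52,3) = 22100 possible draws.
By inclusion-exclusion on the complements, draws missing all queens or all diamonds: C(48,3) + C(39,3) − C(36,3) = 17296 + 9139 − 7140 = 19295.
So draws with at least one of each: 22100 − 19295 = 2805, probability 2805/22100 = 33/260.

33/260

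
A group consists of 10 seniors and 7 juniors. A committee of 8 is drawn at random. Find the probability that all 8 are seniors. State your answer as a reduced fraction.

9/4862

There are C(17,8) = 24310 possible selections.
Selections with all seniors: C(10,8) = 45.
Probability = 45/24310 = 9/4862.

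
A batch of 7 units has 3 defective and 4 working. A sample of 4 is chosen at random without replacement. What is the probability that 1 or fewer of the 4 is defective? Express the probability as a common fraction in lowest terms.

13/35

There are C(7,4) = 35 ways to choose the 4.
Favorable selections (1 or fewer defective): C(3,0)·C(4,4) + C(3,1)·C(4,3) = 1 + 12 = 13.
Probability = 13/35.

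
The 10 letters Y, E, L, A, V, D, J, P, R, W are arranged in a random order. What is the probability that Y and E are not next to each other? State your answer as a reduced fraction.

4/5

There are 10! = 3628800 arrangements.
Arrangements with Y and E adjacent: 2·9! = 725760.
So not adjacent: 3628800 − 725760 = 2903040, probability 2903040/3628800 = 4/5.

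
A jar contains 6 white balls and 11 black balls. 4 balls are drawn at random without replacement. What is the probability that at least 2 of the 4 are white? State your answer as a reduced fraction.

Total selections: C(17,4) = 2380.
Favorable selections (at least 2 white): C(6,2)·C(11,2) + C(6,3)·C(11,1) + C(6,4)·C(11,0) = 825 + 220 + 15 = 1060.
Probability = 1060/2380 = 53/119.

53/119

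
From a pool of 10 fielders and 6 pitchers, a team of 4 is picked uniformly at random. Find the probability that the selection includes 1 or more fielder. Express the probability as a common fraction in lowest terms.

361/364

Total selections: C(16,4) = 1820.
The complement is all 4 are pitchers: C(6,4) = 15.
Probability = 1 − 15/1820 = 1805/1820 = 361/364.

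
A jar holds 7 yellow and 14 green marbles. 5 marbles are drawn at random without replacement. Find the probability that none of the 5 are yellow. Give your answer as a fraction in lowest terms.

286/2907

There are C(21,5) = 20349 possible selections.
Selections with no yellow (all green): C(14,5) = 2002.
Probability = 2002/20349 = 286/2907.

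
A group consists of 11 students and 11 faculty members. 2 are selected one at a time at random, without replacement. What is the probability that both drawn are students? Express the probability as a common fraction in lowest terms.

Multiply the conditional probabilities at each draw: 11/22 · 10/21 = 110/462 = 5/21.

5/21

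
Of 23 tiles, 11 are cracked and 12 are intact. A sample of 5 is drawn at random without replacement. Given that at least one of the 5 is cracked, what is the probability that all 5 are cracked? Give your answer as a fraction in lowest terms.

42/2987

Work in counts. Selections with at least one cracked: C(23,5) − C(12,5) = 33649 − 792 = 32857.
Of those, selections where all 5 are cracked: C(11,5) = 462.
Conditional probability = 462/32857 = 42/2987.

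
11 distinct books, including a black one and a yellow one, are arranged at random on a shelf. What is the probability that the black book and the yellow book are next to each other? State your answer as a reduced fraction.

2/11

There are 11! = 39916800 arrangements.
Treat the black book and the yellow book as a block: 10! arrangements of the blocks × 2 orders within the block = 2·3628800 = 7257600.
Probability = 7257600/39916800 = 2/11.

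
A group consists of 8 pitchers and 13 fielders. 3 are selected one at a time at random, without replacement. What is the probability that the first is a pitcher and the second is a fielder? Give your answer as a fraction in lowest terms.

Multiply the conditional probabilities at each draw: 8/21 · 13/20 = 104/420 = 26/105.

26/105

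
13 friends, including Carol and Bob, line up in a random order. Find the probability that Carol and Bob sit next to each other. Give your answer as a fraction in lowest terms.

There are 13! = 6227020800 arrangements.
Treat Carol and Bob as a block: 12! arrangements of the blocks × 2 orders within the block = 2·479001600 = 958003200.
Probability = 958003200/6227020800 = 2/13.

2/13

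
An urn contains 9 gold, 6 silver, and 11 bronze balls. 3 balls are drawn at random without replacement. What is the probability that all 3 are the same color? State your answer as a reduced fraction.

269/2600

There are C(26,3) = 2600 ways to draw 3 balls.
All same color: C(9,3) + C(6,3) + C(11,3) = 84 + 20 + 165 = 269.
Probability = 269/2600.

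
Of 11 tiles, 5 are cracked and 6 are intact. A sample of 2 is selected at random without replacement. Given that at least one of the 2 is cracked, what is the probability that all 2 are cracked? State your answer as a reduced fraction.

Work in counts. Selections with at least one cracked: C(11,2) − C(6,2) = 55 − 15 = 40.
Of those, selections where all 2 are cracked: C(5,2) = 10.
Conditional probability = 10/40 = 1/4.

1/4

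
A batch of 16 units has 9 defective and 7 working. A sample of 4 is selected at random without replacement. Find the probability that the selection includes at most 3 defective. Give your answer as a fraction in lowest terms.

121/130

Total selections: C(16,4) = 1820.
Favorable selections (at most 3 defective): C(9,0)·C(7,4) + C(9,1)·C(7,3) + C(9,2)·C(7,2) + C(9,3)·C(7,1) = 35 + 315 + 756 + 588 = 1694.
Probability = 1694/1820 = 121/130.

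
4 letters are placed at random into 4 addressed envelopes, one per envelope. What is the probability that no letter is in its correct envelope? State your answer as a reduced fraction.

3/8

There are 4! = 24 assignments.
By inclusion-exclusion, assignments with no fixed points: C(4,0)·4! − C(4,1)·3! + C(4,2)·2! − C(4,3)·1! + C(4,4)·0! = 9.
Probability = 9/24 = 3/8.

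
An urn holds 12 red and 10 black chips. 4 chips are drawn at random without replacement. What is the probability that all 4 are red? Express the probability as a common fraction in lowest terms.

There are C(22,4) = 7315 possible selections.
Selections with all red: C(12,4) = 495.
Probability = 495/7315 = 9/133.

9/133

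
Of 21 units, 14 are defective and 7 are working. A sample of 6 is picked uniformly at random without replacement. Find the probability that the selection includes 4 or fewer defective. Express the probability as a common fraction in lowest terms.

Total selections: C(21,6) = 54264.
Count the complement (more than 4 defective): C(14,5)·C(7,1) + C(14,6)·C(7,0) = 14014 + 3003 = 17017.
Probability = 1 − 17017/54264 = 37247/54264 = 313/456.

313/456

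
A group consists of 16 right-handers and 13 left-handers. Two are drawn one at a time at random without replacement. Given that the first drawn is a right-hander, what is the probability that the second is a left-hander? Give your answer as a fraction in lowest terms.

After removing one right-hander, 28 remain: 15 right-handers and 13 left-handers.
So the probability the next is a left-hander is 13/28.

13/28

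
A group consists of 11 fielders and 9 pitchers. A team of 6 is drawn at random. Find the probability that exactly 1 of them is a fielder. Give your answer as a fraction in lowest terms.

231/6460

There are C(20,6) = 38760 ways to choose 6 from 20.
Selections with exactly 1 fielder: choose 1 of the 11 fielders and 5 of the 9 pitchers, C(11,1)·C(9,5) = 11·126 = 1386.
Probability = 1386/38760 = 231/6460.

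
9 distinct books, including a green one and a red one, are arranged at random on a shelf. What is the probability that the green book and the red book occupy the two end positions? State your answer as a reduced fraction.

There are 9! = 362880 arrangements.
Place the green book and the red book at the ends in 2 ways, arrange the remaining 7 in 7! = 5040 ways: 2·5040 = 10080.
Probability = 10080/362880 = 1/36.

1/36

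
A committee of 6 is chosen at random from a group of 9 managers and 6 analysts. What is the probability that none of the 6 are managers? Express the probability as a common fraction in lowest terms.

There are C(15,6) = 5005 possible selections.
Selections with no managers (all analysts): C(6,6) = 1.
Probability = 1/5005.

1/5005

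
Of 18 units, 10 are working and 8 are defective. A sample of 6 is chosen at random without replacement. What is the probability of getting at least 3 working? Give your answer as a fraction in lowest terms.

Total selections: C(18,6) = 18564.
Count the complement (fewer than 3 working): C(10,0)·C(8,6) + C(10,1)·C(8,5) + C(10,2)·C(8,4) = 28 + 560 + 3150 = 3738.
Probability = 1 − 3738/18564 = 14826/18564 = 353/442.

353/442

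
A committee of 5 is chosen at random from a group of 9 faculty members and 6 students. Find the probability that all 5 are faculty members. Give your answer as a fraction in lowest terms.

6/143

There are C(15,5) = 3003 possible selections.
Selections with all faculty members: C(9,5) = 126.
Probability = 126/3003 = 6/143.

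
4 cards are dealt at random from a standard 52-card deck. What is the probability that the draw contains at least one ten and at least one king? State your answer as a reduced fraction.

There are C(52,4) = 270725 possible draws.
By inclusion-exclusion on the complements, draws missing all tens or all kings: C(48,4) + C(48,4) − C(44,4) = 194580 + 194580 − 135751 = 253409.
So draws with at least one of each: 270725 − 253409 = 17316, probability 17316/270725 = 1332/20825.

1332/20825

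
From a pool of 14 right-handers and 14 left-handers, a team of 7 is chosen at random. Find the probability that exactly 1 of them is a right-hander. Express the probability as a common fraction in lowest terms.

49/1380

There are C(28,7) = 1184040 ways to choose 7 from 28.
Selections with exactly 1 right-hander: choose 1 of the 14 right-handers and 6 of the 14 left-handers, C(14,1)·C(14,6) = 14·3003 = 42042.
Probability = 42042/1184040 = 49/1380.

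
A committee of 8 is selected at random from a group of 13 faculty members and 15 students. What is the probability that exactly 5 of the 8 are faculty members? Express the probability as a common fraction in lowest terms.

Total number of selections: C(28,8) = 3108105.
Selections with exactly 5 faculty members: choose 5 of the 13 faculty members and 3 of the 15 students, C(13,5)·C(15,3) = 1287·455 = 585585.
Probability = 585585/3108105 = 13/69.

13/69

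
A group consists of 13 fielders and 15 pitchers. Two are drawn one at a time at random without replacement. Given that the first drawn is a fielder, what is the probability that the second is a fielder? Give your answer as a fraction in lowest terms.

After removing one fielder, 27 remain: 12 fielders and 15 pitchers.
So the probability the next is a fielder is 12/27 = 4/9.

4/9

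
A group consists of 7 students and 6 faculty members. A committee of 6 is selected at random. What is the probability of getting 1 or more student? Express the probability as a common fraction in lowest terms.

1715/1716

There are C(13,6) = 1716 ways to choose the 6.
The complement is all 6 are faculty members: C(6,6) = 1.
Probability = 1 − 1/1716 = 1715/1716.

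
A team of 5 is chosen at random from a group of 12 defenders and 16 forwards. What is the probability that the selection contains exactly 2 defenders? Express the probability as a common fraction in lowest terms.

Total number of selections: C(28,5) = 98280.
Selections with exactly 2 defenders: choose 2 of the 12 defenders and 3 of the 16 forwards, C(12,2)·C(16,3) = 66·560 = 36960.
Probability = 36960/98280 = 44/117.

44/117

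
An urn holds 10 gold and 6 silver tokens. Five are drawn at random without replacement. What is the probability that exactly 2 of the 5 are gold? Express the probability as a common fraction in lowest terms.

Total number of selections: C(16,5) = 4368.
Selections with exactly 2 gold: choose 2 of the 10 gold and 3 of the 6 silver, C(10,2)·C(6,3) = 45·20 = 900.
Probability = 900/4368 = 75/364.

75/364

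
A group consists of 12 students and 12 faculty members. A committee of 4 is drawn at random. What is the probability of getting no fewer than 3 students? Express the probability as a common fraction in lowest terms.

95/322

Total selections: C(24,4) = 10626.
Favorable selections (no fewer than 3 students): C(12,3)·C(12,1) + C(12,4)·C(12,0) = 2640 + 495 = 3135.
Probability = 3135/10626 = 95/322.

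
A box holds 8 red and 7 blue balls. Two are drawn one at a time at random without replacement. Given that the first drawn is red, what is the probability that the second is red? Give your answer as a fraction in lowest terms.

After removing one red, 14 remain: 7 red and 7 blue.
So the probability the next is red is 7/14 = 1/2.

1/2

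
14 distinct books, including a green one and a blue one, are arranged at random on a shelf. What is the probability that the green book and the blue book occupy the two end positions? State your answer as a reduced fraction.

There are 14! = 87178291200 arrangements.
Place the green book and the blue book at the ends in 2 ways, arrange the remaining 12 in 12! = 479001600 ways: 2·479001600 = 958003200.
Probability = 958003200/87178291200 = 1/91.

1/91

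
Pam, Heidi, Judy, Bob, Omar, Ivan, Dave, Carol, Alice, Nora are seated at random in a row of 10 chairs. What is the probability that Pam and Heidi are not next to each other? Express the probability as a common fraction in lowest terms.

4/5

There are 10! = 3628800 arrangements.
Arrangements with Pam and Heidi adjacent: 2·9! = 725760.
So not adjacent: 3628800 − 725760 = 2903040, probability 2903040/3628800 = 4/5.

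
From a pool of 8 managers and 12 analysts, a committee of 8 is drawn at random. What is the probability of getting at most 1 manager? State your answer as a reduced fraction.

2277/41990

Total selections: C(20,8) = 125970.
Favorable selections (at most 1 manager): C(8,0)·C(12,8) + C(8,1)·C(12,7) = 495 + 6336 = 6831.
Probability = 6831/125970 = 2277/41990.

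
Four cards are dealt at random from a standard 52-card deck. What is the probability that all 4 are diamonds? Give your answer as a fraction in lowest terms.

There are C(52,4) = 270725 possible 4-card hands.
Hands that are all diamonds: C(13,4) = 715.
Probability = 715/270725 = 11/4165.

11/4165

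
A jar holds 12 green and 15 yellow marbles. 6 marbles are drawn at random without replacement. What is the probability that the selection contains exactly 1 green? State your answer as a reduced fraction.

Total number of selections: C(27,6) = 296010.
Selections with exactly 1 green: choose 1 of the 12 green and 5 of the 15 yellow, C(12,1)·C(15,5) = 12·3003 = 36036.
Probability = 36036/296010 = 14/115.

14/115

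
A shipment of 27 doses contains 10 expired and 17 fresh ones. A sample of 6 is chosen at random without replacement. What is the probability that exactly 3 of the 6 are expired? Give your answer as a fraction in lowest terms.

Total number of selections: C(27,6) = 296010.
Selections with exactly 3 expired: choose 3 of the 10 expired and 3 of the 17 fresh, C(10,3)·C(17,3) = 120·680 = 81600.
Probability = 81600/296010 = 2720/9867.

2720/9867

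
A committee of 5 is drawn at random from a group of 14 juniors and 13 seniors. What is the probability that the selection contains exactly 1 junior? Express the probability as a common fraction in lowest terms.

The sample space is all 5-subsets of the 27: C(27,5) = 80730.
Selections with exactly 1 junior: choose 1 of the 14 juniors and 4 of the 13 seniors, C(14,1)·C(13,4) = 14·715 = 10010.
Probability = 10010/80730 = 77/621.

77/621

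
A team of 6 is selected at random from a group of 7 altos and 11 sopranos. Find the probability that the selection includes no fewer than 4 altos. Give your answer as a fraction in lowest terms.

103/884

There are C(18,6) = 18564 ways to choose the 6.
Favorable selections (no fewer than 4 altos): C(7,4)·C(11,2) + C(7,5)·C(11,1) + C(7,6)·C(11,0) = 1925 + 231 + 7 = 2163.
Probability = 2163/18564 = 103/884.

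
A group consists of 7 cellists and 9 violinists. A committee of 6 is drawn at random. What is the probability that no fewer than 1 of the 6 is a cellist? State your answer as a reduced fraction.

283/286

There are C(16,6) = 8008 ways to choose the 6.
The complement is all 6 are violinists: C(9,6) = 84.
Probability = 1 − 84/8008 = 7924/8008 = 283/286.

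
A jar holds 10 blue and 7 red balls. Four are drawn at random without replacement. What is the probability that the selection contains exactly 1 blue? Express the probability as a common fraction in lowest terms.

5/34

The sample space is all 4-subsets of the 17: C(17,4) = 2380.
Selections with exactly 1 blue: choose 1 of the 10 blue and 3 of the 7 red, C(10,1)·C(7,3) = 10·35 = 350.
Probability = 350/2380 = 5/34.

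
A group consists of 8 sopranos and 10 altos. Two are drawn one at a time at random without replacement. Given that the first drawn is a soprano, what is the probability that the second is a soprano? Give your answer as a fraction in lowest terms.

7/17

After removing one soprano, 17 remain: 7 sopranos and 10 altos.
So the probability the next is a soprano is 7/17.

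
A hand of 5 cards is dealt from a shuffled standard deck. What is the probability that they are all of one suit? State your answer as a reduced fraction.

33/16660

There are C(52,5) = 2598960 possible 5-card hands.
Hands of one suit: 4 suits × C(13,5) = 4·1287 = 5148.
Probability = 5148/2598960 = 33/16660.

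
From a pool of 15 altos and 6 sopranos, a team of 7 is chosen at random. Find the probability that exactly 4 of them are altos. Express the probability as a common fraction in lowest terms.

There are C(21,7) = 116280 ways to choose 7 from 21.
Selections with exactly 4 altos: choose 4 of the 15 altos and 3 of the 6 sopranos, C(15,4)·C(6,3) = 1365·20 = 27300.
Probability = 27300/116280 = 455/1938.

455/1938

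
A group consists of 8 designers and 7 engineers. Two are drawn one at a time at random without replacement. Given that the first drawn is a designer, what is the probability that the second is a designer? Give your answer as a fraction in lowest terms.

After removing one designer, 14 remain: 7 designers and 7 engineers.
So the probability the next is a designer is 7/14 = 1/2.

1/2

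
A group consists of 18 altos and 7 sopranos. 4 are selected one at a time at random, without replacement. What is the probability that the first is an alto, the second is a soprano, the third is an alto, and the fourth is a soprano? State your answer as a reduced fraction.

Multiply the conditional probabilities at each draw: 18/25 · 7/24 · 17/23 · 6/22 = 12852/303600 = 1071/25300.

1071/25300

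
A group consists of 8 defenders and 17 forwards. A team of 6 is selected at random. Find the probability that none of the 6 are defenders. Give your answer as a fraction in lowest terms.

442/6325

There are C(25,6) = 177100 possible selections.
Selections with no defenders (all forwards): C(17,6) = 12376.
Probability = 12376/177100 = 442/6325.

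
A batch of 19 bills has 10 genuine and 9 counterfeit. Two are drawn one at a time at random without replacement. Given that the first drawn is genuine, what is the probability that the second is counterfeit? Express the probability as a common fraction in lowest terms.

After removing one genuine, 18 remain: 9 genuine and 9 counterfeit.
So the probability the next is counterfeit is 9/18 = 1/2.

1/2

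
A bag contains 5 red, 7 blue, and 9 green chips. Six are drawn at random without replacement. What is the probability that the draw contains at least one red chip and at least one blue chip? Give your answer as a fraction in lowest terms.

6191/7752

There are C(21,6) = 54264 possible draws.
By inclusion-exclusion on the complements, draws missing all red or all blue: C(16,6) + C(14,6) − C(9,6) = 8008 + 3003 − 84 = 10927.
So draws with at least one of each: 54264 − 10927 = 43337, probability 43337/54264 = 6191/7752.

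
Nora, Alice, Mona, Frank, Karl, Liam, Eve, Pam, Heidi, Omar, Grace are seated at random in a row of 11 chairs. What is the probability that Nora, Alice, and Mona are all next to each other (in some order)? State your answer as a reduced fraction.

3/55

There are 11! = 39916800 arrangements.
Treat the three as one block: 9! placements × 3! orders within the block = 362880·6 = 2177280.
Probability = 2177280/39916800 = 3/55.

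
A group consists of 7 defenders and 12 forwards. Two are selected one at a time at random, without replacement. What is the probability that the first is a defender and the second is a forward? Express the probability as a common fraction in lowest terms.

14/57

Multiply the conditional probabilities at each draw: 7/19 · 12/18 = 84/342 = 14/57.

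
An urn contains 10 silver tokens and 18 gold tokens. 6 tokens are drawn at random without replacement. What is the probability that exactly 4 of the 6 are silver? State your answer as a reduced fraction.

The sample space is all 6-subsets of the 28: C(28,6) = 376740.
Selections with exactly 4 silver: choose 4 of the 10 silver and 2 of the 18 gold, C(10,4)·C(18,2) = 210·153 = 32130.
Probability = 32130/376740 = 51/598.

51/598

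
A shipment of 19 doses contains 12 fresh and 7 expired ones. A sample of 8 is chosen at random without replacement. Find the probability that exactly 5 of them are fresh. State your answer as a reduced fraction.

Total number of selections: C(19,8) = 75582.
Selections with exactly 5 fresh: choose 5 of the 12 fresh and 3 of the 7 expired, C(12,5)·C(7,3) = 792·35 = 27720.
Probability = 27720/75582 = 1540/4199.

1540/4199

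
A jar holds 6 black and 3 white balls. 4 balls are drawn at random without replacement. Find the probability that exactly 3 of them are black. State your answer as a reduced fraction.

Total number of selections: C(9,4) = 126.
Selections with exactly 3 black: choose 3 of the 6 black and 1 of the 3 white, C(6,3)·C(3,1) = 20·3 = 60.
Probability = 60/126 = 10/21.

10/21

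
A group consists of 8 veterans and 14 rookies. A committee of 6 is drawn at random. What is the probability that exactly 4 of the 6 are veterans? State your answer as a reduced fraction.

910/10659

There are C(22,6) = 74613 ways to choose 6 from 22.
Selections with exactly 4 veterans: choose 4 of the 8 veterans and 2 of the 14 rookies, C(8,4)·C(14,2) = 70·91 = 6370.
Probability = 6370/74613 = 910/10659.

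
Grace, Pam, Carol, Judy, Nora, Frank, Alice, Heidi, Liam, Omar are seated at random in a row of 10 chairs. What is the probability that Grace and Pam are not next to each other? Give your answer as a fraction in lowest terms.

There are 10! = 3628800 arrangements.
Arrangements with Grace and Pam adjacent: 2·9! = 725760.
So not adjacent: 3628800 − 725760 = 2903040, probability 2903040/3628800 = 4/5.

4/5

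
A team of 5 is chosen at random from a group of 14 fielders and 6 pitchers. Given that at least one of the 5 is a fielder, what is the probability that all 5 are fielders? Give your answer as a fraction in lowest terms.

143/1107

Work in counts. Selections with at least one fielder: C(20,5) − C(6,5) = 15504 − 6 = 15498.
Of those, selections where all 5 are fielders: C(14,5) = 2002.
Conditional probability = 2002/15498 = 143/1107.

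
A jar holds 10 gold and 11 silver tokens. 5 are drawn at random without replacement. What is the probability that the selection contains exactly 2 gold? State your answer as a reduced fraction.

Total number of selections: C(21,5) = 20349.
Selections with exactly 2 gold: choose 2 of the 10 gold and 3 of the 11 silver, C(10,2)·C(11,3) = 45·165 = 7425.
Probability = 7425/20349 = 825/2261.

825/2261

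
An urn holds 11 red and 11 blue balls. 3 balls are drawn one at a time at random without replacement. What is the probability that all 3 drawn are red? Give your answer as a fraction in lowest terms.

3/28

Multiply the conditional probabilities at each draw: 11/22 · 10/21 · 9/20 = 990/9240 = 3/28.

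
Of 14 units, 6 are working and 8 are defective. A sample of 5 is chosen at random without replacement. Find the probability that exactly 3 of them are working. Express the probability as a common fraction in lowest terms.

There are C(14,5) = 2002 ways to choose 5 from 14.
Selections with exactly 3 working: choose 3 of the 6 working and 2 of the 8 defective, C(6,3)·C(8,2) = 20·28 = 560.
Probability = 560/2002 = 40/143.

40/143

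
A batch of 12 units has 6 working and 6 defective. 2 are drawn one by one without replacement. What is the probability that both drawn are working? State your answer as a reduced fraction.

Multiply the conditional probabilities at each draw: 6/12 · 5/11 = 30/132 = 5/22.

5/22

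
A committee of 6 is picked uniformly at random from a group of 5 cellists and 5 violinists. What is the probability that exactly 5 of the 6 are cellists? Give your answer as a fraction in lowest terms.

1/42

The sample space is all 6-subsets of the 10: C(10,6) = 210.
Selections with exactly 5 cellists: choose 5 of the 5 cellists and 1 of the 5 violinists, C(5,5)·C(5,1) = 1·5 = 5.
Probability = 5/210 = 1/42.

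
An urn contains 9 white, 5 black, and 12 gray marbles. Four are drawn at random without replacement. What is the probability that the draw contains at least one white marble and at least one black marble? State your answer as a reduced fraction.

708/1495

There are C(26,4) = 14950 possible draws.
By inclusion-exclusion on the complements, draws missing all white or all black: C(17,4) + C(21,4) − C(12,4) = 2380 + 5985 − 495 = 7870.
So draws with at least one of each: 14950 − 7870 = 7080, probability 7080/14950 = 708/1495.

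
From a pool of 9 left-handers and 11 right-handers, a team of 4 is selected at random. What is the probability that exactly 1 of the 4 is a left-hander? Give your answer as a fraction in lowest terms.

99/323

There are C(20,4) = 4845 ways to choose 4 from 20.
Selections with exactly 1 left-hander: choose 1 of the 9 left-handers and 3 of the 11 right-handers, C(9,1)·C(11,3) = 9·165 = 1485.
Probability = 1485/4845 = 99/323.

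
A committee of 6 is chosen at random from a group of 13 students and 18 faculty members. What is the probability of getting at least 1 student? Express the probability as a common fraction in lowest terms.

2629/2697

Total selections: C(31,6) = 736281.
The complement is all 6 are faculty members: C(18,6) = 18564.
Probability = 1 − 18564/736281 = 717717/736281 = 2629/2697.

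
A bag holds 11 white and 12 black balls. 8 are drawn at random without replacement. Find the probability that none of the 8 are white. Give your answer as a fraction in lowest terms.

15/14858

There are C(23,8) = 490314 possible selections.
Selections with no white (all black): C(12,8) = 495.
Probability = 495/490314 = 15/14858.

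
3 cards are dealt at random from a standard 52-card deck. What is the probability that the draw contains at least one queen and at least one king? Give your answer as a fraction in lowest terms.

There are C(52,3) = 22100 possible draws.
By inclusion-exclusion on the complements, draws missing all queens or all kings: C(48,3) + C(48,3) − C(44,3) = 17296 + 17296 − 13244 = 21348.
So draws with at least one of each: 22100 − 21348 = 752, probability 752/22100 = 188/5525.

188/5525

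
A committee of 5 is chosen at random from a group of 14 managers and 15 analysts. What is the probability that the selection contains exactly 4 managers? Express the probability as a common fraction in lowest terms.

The sample space is all 5-subsets of the 29: C(29,5) = 118755.
Selections with exactly 4 managers: choose 4 of the 14 managers and 1 of the 15 analysts, C(14,4)·C(15,1) = 1001·15 = 15015.
Probability = 15015/118755 = 11/87.

11/87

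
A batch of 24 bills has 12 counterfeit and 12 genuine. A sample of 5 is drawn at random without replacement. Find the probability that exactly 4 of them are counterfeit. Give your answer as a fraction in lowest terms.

45/322

Total number of selections: C(24,5) = 42504.
Selections with exactly 4 counterfeit: choose 4 of the 12 counterfeit and 1 of the 12 genuine, C(12,4)·C(12,1) = 495·12 = 5940.
Probability = 5940/42504 = 45/322.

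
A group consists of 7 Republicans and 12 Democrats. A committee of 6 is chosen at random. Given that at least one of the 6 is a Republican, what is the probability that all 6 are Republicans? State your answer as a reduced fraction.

Work in counts. Selections with at least one Republican: C(19,6) − C(12,6) = 27132 − 924 = 26208.
Of those, selections where all 6 are Republicans: C(7,6) = 7.
Conditional probability = 7/26208 = 1/3744.

1/3744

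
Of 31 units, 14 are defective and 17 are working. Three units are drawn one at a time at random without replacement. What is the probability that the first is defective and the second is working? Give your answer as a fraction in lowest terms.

Multiply the conditional probabilities at each draw: 14/31 · 17/30 = 238/930 = 119/465.

119/465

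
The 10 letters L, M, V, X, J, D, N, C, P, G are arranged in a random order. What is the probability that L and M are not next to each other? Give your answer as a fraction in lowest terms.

4/5

There are 10! = 3628800 arrangements.
Arrangements with L and M adjacent: 2·9! = 725760.
So not adjacent: 3628800 − 725760 = 2903040, probability 2903040/3628800 = 4/5.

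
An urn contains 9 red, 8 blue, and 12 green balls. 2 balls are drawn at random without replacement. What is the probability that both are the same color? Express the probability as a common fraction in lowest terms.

There are C(29,2) = 406 ways to draw 2 balls.
All same color: C(9,2) + C(8,2) + C(12,2) = 36 + 28 + 66 = 130.
Probability = 130/406 = 65/203.

65/203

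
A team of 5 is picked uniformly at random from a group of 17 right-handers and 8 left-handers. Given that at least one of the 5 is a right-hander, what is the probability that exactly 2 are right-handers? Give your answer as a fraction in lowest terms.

Work in counts. Selections with at least one right-hander: C(25,5) − C(8,5) = 53130 − 56 = 53074.
Of those, selections where exactly 2 are right-handers: C(17,2)·C(8,3) = 136·56 = 7616.
Conditional probability = 7616/53074 = 32/223.

32/223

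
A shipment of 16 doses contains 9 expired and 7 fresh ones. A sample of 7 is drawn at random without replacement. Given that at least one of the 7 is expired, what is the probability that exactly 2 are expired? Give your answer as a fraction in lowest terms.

Work in counts. Selections with at least one expired: C(16,7) − C(7,7) = 11440 − 1 = 11439.
Of those, selections where exactly 2 are expired: C(9,2)·C(7,5) = 36·21 = 756.
Conditional probability = 756/11439 = 84/1271.

84/1271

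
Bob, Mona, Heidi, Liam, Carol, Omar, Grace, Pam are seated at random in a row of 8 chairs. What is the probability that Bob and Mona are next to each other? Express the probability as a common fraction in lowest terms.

1/4

There are 8! = 40320 arrangements.
Treat Bob and Mona as a block: 7! arrangements of the blocks × 2 orders within the block = 2·5040 = 10080.
Probability = 10080/40320 = 1/4.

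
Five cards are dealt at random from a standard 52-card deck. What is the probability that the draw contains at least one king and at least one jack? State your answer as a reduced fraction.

There are C(52,5) = 2598960 possible draws.
By inclusion-exclusion on the complements, draws missing all kings or all jacks: C(48,5) + C(48,5) − C(44,5) = 1712304 + 1712304 − 1086008 = 2338600.
So draws with at least one of each: 2598960 − 2338600 = 260360, probability 260360/2598960 = 6509/64974.

6509/64974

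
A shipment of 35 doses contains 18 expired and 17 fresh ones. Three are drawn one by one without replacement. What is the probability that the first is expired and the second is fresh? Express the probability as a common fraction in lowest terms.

9/35

Multiply the conditional probabilities at each draw: 18/35 · 17/34 = 306/1190 = 9/35.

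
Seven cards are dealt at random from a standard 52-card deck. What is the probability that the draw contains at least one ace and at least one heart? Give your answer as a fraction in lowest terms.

53122231/133784560

There are C(52,7) = 133784560 possible draws.
By inclusion-exclusion on the complements, draws missing all aces or all hearts: C(48,7) + C(39,7) − C(36,7) = 73629072 + 15380937 − 8347680 = 80662329.
So draws with at least one of each: 133784560 − 80662329 = 53122231, probability 53122231/133784560.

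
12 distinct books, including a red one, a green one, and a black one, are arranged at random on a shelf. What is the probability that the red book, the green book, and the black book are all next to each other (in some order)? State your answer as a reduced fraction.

1/22

There are 12! = 479001600 arrangements.
Treat the three as one block: 10! placements × 3! orders within the block = 3628800·6 = 21772800.
Probability = 21772800/479001600 = 1/22.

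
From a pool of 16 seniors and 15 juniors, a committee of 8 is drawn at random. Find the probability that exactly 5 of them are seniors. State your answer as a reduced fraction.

10192/40455

Total number of selections: C(31,8) = 7888725.
Selections with exactly 5 seniors: choose 5 of the 16 seniors and 3 of the 15 juniors, C(16,5)·C(15,3) = 4368·455 = 1987440.
Probability = 1987440/7888725 = 10192/40455.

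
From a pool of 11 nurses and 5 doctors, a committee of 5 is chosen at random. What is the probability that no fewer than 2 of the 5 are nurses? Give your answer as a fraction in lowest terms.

77/78

Total selections: C(16,5) = 4368.
Count the complement (fewer than 2 nurses): C(11,0)·C(5,5) + C(11,1)·C(5,4) = 1 + 55 = 56.
Probability = 1 − 56/4368 = 4312/4368 = 77/78.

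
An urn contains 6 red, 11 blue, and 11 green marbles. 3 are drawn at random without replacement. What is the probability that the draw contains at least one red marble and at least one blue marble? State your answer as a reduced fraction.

There are C(28,3) = 3276 possible draws.
By inclusion-exclusion on the complements, draws missing all red or all blue: C(22,3) + C(17,3) − C(11,3) = 1540 + 680 − 165 = 2055.
So draws with at least one of each: 3276 − 2055 = 1221, probability 1221/3276 = 407/1092.

407/1092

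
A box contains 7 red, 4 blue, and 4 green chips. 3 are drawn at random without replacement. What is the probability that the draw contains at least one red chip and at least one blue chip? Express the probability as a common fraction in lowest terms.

There are C(15,3) = 455 possible draws.
By inclusion-exclusion on the complements, draws missing all red or all blue: C(8,3) + C(11,3) − C(4,3) = 56 + 165 − 4 = 217.
So draws with at least one of each: 455 − 217 = 238, probability 238/455 = 34/65.

34/65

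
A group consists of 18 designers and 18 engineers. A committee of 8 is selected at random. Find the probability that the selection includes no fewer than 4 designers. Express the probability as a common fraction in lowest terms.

12949/19778

Total selections: C(36,8) = 30260340.
Count the complement (fewer than 4 designers): C(18,0)·C(18,8) + C(18,1)·C(18,7) + C(18,2)·C(18,6) + C(18,3)·C(18,5) = 43758 + 572832 + 2840292 + 6991488 = 10448370.
Probability = 1 − 10448370/30260340 = 19811970/30260340 = 12949/19778.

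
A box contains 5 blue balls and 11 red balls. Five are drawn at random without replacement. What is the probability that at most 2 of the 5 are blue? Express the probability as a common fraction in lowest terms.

627/728

There are C(16,5) = 4368 ways to choose the 5.
Favorable selections (at most 2 blue): C(5,0)·C(11,5) + C(5,1)·C(11,4) + C(5,2)·C(11,3) = 462 + 1650 + 1650 = 3762.
Probability = 3762/4368 = 627/728.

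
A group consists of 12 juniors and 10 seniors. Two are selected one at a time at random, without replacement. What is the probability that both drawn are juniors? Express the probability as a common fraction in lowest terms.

Multiply the conditional probabilities at each draw: 12/22 · 11/21 = 132/462 = 2/7.

2/7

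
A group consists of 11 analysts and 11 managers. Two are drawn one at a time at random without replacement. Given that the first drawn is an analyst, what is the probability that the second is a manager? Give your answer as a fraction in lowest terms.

After removing one analyst, 21 remain: 10 analysts and 11 managers.
So the probability the next is a manager is 11/21.

11/21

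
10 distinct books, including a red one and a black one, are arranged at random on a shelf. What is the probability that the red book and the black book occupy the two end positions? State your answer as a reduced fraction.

There are 10! = 3628800 arrangements.
Place the red book and the black book at the ends in 2 ways, arrange the remaining 8 in 8! = 40320 ways: 2·40320 = 80640.
Probability = 80640/3628800 = 1/45.

1/45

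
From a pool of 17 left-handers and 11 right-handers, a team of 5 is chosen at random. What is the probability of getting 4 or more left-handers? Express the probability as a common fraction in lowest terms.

578/1755

There are C(28,5) = 98280 ways to choose the 5.
Favorable selections (4 or more left-handers): C(17,4)·C(11,1) + C(17,5)·C(11,0) = 26180 + 6188 = 32368.
Probability = 32368/98280 = 578/1755.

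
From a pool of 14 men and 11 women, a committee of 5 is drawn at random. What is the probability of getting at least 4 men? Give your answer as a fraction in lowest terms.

Total selections: C(25,5) = 53130.
Favorable selections (at least 4 men): C(14,4)·C(11,1) + C(14,5)·C(11,0) = 11011 + 2002 = 13013.
Probability = 13013/53130 = 169/690.

169/690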